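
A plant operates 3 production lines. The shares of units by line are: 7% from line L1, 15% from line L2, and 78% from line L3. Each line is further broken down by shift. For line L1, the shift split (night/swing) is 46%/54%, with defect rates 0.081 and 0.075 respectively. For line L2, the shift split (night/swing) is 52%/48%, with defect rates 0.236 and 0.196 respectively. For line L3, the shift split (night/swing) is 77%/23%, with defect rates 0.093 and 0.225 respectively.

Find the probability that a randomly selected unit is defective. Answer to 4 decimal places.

0.1342

P(D|L1) = 0.46·0.081 + 0.54·0.075 = 0.03726 + 0.0405 = 0.07776
P(D|L2) = 0.52·0.236 + 0.48·0.196 = 0.12272 + 0.09408 = 0.2168
P(D|L3) = 0.77·0.093 + 0.23·0.225 = 0.07161 + 0.05175 = 0.12336
By total probability over the outer partition,
P(D) = 0.07·0.07776 + 0.15·0.2168 + 0.78·0.12336
      = 0.0054432 + 0.03252 + 0.0962208 = 0.134184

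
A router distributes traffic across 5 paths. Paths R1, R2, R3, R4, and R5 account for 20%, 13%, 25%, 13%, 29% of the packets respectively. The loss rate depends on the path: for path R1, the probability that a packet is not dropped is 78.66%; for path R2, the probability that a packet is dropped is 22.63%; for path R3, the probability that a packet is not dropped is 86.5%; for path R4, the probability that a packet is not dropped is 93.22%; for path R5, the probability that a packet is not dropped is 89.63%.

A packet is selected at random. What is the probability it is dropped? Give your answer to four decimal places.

P(L|R1) = 1 − 0.7866 = 0.2134.
P(L|R3) = 1 − 0.865 = 0.135.
P(L|R4) = 1 − 0.9322 = 0.0678.
P(L|R5) = 1 − 0.8963 = 0.1037.
P(L) = P(L|R1)·P(R1) + P(L|R2)·P(R2) + P(L|R3)·P(R3) + P(L|R4)·P(R4) + P(L|R5)·P(R5)
      = 0.2134·0.2 + 0.2263·0.13 + 0.135·0.25 + 0.0678·0.13 + 0.1037·0.29
      = 0.04268 + 0.029419 + 0.03375 + 0.008814 + 0.030073 = 0.144736

P(L) ≈ 0.1447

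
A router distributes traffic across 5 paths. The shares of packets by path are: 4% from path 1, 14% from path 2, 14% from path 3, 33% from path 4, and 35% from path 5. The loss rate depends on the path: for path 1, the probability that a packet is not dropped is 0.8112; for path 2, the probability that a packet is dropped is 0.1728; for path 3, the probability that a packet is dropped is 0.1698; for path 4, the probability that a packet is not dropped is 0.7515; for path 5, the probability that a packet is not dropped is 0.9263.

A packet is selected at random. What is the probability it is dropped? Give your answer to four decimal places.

P(L|1) = 1 − 0.8112 = 0.1888.
P(L|4) = 1 − 0.7515 = 0.2485.
P(L|5) = 1 − 0.9263 = 0.0737.
P(L) = P(L|1)·P(1) + P(L|2)·P(2) + P(L|3)·P(3) + P(L|4)·P(4) + P(L|5)·P(5)
      = 0.1888·0.04 + 0.1728·0.14 + 0.1698·0.14 + 0.2485·0.33 + 0.0737·0.35
      = 0.007552 + 0.024192 + 0.023772 + 0.082005 + 0.025795 = 0.163316

0.1633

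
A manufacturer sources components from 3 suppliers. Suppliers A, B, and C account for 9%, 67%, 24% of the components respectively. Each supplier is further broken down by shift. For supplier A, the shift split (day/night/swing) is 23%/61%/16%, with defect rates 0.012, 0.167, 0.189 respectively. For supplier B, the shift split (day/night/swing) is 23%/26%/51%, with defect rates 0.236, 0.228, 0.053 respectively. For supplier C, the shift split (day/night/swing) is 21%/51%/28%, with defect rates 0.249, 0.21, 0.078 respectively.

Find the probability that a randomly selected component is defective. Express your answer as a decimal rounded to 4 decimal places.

0.1498

P(D|A) = 0.23·0.012 + 0.61·0.167 + 0.16·0.189 = 0.00276 + 0.10187 + 0.03024 = 0.13487
P(D|B) = 0.23·0.236 + 0.26·0.228 + 0.51·0.053 = 0.05428 + 0.05928 + 0.02703 = 0.14059
P(D|C) = 0.21·0.249 + 0.51·0.21 + 0.28·0.078 = 0.05229 + 0.1071 + 0.02184 = 0.18123
Then overall,
P(D) = 0.09·0.13487 + 0.67·0.14059 + 0.24·0.18123
      = 0.0121383 + 0.0941953 + 0.0434952 = 0.1498288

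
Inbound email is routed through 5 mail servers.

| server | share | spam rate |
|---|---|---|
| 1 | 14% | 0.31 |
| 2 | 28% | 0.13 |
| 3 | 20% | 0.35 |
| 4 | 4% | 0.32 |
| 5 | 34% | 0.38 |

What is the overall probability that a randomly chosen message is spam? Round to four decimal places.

P(S) = P(S|1)·P(1) + P(S|2)·P(2) + P(S|3)·P(3) + P(S|4)·P(4) + P(S|5)·P(5)
      = 0.31·0.14 + 0.13·0.28 + 0.35·0.2 + 0.32·0.04 + 0.38·0.34
      = 0.0434 + 0.0364 + 0.07 + 0.0128 + 0.1292 = 0.2918

P(S) ≈ 0.2918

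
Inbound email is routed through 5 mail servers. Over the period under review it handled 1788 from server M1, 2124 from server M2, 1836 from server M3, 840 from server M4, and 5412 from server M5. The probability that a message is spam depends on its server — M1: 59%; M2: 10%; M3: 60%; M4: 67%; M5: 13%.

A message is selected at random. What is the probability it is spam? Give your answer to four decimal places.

Total: 1788 + 2124 + 1836 + 840 + 5412 = 12000.
P(M1) = 1788/12000 = 0.149. P(M2) = 2124/12000 = 0.177. P(M3) = 1836/12000 = 0.153. P(M4) = 840/12000 = 0.07. P(M5) = 5412/12000 = 0.451.
P(S) = P(S|M1)·P(M1) + P(S|M2)·P(M2) + P(S|M3)·P(M3) + P(S|M4)·P(M4) + P(S|M5)·P(M5)
      = 0.59·0.149 + 0.1·0.177 + 0.6·0.153 + 0.67·0.07 + 0.13·0.451
      = 0.08791 + 0.0177 + 0.0918 + 0.0469 + 0.05863 = 0.30294

P(S) ≈ 0.3029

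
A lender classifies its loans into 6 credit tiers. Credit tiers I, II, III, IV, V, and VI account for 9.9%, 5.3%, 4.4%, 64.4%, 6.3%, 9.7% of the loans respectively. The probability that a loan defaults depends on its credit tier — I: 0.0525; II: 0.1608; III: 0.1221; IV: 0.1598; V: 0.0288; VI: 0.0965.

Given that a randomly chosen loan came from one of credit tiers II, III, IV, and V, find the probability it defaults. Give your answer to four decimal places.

Let S = {II, III, IV, V}.
P(S) = 0.053 + 0.044 + 0.644 + 0.063 = 0.804.
P(D ∩ S) = 0.1608·0.053 + 0.1221·0.044 + 0.1598·0.644 + 0.0288·0.063 = 0.0085224 + 0.0053724 + 0.1029112 + 0.0018144 = 0.1186204.
P(D | S) = 0.1186204 / 0.804 = 0.147538…

0.1475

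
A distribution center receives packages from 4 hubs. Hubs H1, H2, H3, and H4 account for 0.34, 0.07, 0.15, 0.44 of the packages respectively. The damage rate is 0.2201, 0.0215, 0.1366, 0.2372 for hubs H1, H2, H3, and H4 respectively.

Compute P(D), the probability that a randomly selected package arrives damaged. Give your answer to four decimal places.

0.2012

By the law of total probability,
P(D) = P(D|H1)·P(H1) + P(D|H2)·P(H2) + P(D|H3)·P(H3) + P(D|H4)·P(H4)
      = 0.2201·0.34 + 0.0215·0.07 + 0.1366·0.15 + 0.2372·0.44
      = 0.074834 + 0.001505 + 0.02049 + 0.104368 = 0.201197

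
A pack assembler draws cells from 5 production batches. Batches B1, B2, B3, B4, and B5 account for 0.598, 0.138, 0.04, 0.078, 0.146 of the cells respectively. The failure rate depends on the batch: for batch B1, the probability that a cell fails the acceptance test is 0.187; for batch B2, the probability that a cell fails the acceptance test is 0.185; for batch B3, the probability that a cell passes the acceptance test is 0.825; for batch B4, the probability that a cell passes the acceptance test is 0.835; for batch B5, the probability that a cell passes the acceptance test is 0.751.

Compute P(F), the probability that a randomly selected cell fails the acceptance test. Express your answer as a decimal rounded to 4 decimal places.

P(F|B3) = 1 − 0.825 = 0.175.
P(F|B4) = 1 − 0.835 = 0.165.
P(F|B5) = 1 − 0.751 = 0.249.
P(F) = P(F|B1)·P(B1) + P(F|B2)·P(B2) + P(F|B3)·P(B3) + P(F|B4)·P(B4) + P(F|B5)·P(B5)
      = 0.187·0.598 + 0.185·0.138 + 0.175·0.04 + 0.165·0.078 + 0.249·0.146
      = 0.111826 + 0.02553 + 0.007 + 0.01287 + 0.036354 = 0.19358

0.1936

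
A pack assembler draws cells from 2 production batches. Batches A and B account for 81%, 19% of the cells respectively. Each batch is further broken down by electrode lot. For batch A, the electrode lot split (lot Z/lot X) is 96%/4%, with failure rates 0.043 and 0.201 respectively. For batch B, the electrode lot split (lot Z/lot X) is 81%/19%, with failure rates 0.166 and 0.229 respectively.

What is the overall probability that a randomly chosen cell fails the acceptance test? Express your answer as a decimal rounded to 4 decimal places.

P(F) ≈ 0.0738

P(F|A) = 0.96·0.043 + 0.04·0.201 = 0.04128 + 0.00804 = 0.04932
P(F|B) = 0.81·0.166 + 0.19·0.229 = 0.13446 + 0.04351 = 0.17797
By total probability over the outer partition,
P(F) = 0.81·0.04932 + 0.19·0.17797
      = 0.0399492 + 0.0338143 = 0.0737635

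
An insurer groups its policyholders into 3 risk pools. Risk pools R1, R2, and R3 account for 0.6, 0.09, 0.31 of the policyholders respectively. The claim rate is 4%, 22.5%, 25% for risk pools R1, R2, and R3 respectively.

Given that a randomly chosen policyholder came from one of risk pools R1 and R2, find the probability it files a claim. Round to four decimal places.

Let S = {R1, R2}.
P(S) = 0.6 + 0.09 = 0.69.
P(C ∩ S) = 0.04·0.6 + 0.225·0.09 = 0.024 + 0.02025 = 0.04425.
P(C | S) = 0.04425 / 0.69 = 0.064130…

0.0641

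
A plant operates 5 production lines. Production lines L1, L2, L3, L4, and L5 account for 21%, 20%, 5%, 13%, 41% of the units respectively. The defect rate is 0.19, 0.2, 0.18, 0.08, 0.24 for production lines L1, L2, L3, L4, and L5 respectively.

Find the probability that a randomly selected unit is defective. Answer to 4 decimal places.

P(D) ≈ 0.1977

By the law of total probability,
P(D) = P(D|L1)·P(L1) + P(D|L2)·P(L2) + P(D|L3)·P(L3) + P(D|L4)·P(L4) + P(D|L5)·P(L5)
      = 0.19·0.21 + 0.2·0.2 + 0.18·0.05 + 0.08·0.13 + 0.24·0.41
      = 0.0399 + 0.04 + 0.009 + 0.0104 + 0.0984 = 0.1977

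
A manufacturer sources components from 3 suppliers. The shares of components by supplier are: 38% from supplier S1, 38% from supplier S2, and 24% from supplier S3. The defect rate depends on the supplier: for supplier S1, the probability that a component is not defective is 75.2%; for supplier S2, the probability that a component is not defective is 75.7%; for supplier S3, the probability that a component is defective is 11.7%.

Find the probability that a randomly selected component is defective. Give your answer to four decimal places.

P(D|S1) = 1 − 0.752 = 0.248.
P(D|S2) = 1 − 0.757 = 0.243.
Using total probability over the partition,
P(D) = P(D|S1)·P(S1) + P(D|S2)·P(S2) + P(D|S3)·P(S3)
      = 0.248·0.38 + 0.243·0.38 + 0.117·0.24
      = 0.09424 + 0.09234 + 0.02808 = 0.21466

P(D) ≈ 0.2147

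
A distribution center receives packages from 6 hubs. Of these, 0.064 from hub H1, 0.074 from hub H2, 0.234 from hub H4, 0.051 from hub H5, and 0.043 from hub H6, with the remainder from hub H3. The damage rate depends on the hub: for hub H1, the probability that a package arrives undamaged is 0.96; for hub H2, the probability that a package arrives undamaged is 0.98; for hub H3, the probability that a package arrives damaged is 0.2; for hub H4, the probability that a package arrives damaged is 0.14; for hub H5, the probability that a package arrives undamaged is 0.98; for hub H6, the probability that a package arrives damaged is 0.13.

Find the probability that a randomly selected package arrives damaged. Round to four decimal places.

0.1502

P(H3) = 1 − (0.064 + 0.074 + 0.234 + 0.051 + 0.043) = 0.534.
P(D|H1) = 1 − 0.96 = 0.04.
P(D|H2) = 1 − 0.98 = 0.02.
P(D|H5) = 1 − 0.98 = 0.02.
Using total probability over the partition,
P(D) = P(D|H1)·P(H1) + P(D|H2)·P(H2) + P(D|H3)·P(H3) + P(D|H4)·P(H4) + P(D|H5)·P(H5) + P(D|H6)·P(H6)
      = 0.04·0.064 + 0.02·0.074 + 0.2·0.534 + 0.14·0.234 + 0.02·0.051 + 0.13·0.043
      = 0.00256 + 0.00148 + 0.1068 + 0.03276 + 0.00102 + 0.00559 = 0.15021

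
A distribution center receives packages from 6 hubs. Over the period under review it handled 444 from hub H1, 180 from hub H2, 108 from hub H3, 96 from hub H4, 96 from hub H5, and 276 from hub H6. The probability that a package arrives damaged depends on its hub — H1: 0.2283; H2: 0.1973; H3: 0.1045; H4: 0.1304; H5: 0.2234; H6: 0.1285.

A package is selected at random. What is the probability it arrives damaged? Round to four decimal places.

0.1813

Total: 444 + 180 + 108 + 96 + 96 + 276 = 1200.
P(H1) = 444/1200 = 0.37. P(H2) = 180/1200 = 0.15. P(H3) = 108/1200 = 0.09. P(H4) = 96/1200 = 0.08. P(H5) = 96/1200 = 0.08. P(H6) = 276/1200 = 0.23.
P(D) = P(D|H1)·P(H1) + P(D|H2)·P(H2) + P(D|H3)·P(H3) + P(D|H4)·P(H4) + P(D|H5)·P(H5) + P(D|H6)·P(H6)
      = 0.2283·0.37 + 0.1973·0.15 + 0.1045·0.09 + 0.1304·0.08 + 0.2234·0.08 + 0.1285·0.23
      = 0.084471 + 0.029595 + 0.009405 + 0.010432 + 0.017872 + 0.029555 = 0.18133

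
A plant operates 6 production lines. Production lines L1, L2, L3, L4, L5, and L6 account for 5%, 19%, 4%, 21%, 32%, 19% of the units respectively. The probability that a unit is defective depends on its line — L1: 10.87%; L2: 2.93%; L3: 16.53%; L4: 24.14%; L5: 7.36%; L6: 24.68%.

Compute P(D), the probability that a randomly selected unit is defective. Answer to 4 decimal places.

P(D) = P(D|L1)·P(L1) + P(D|L2)·P(L2) + P(D|L3)·P(L3) + P(D|L4)·P(L4) + P(D|L5)·P(L5) + P(D|L6)·P(L6)
      = 0.1087·0.05 + 0.0293·0.19 + 0.1653·0.04 + 0.2414·0.21 + 0.0736·0.32 + 0.2468·0.19
      = 0.005435 + 0.005567 + 0.006612 + 0.050694 + 0.023552 + 0.046892 = 0.138752

0.1388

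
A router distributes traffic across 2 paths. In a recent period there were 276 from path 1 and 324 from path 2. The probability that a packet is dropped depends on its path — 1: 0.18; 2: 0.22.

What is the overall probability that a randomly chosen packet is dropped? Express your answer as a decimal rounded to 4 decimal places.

Total: 276 + 324 = 600.
P(1) = 276/600 = 0.46. P(2) = 324/600 = 0.54.
P(L) = P(L|1)·P(1) + P(L|2)·P(2)
      = 0.18·0.46 + 0.22·0.54
      = 0.0828 + 0.1188 = 0.2016

0.2016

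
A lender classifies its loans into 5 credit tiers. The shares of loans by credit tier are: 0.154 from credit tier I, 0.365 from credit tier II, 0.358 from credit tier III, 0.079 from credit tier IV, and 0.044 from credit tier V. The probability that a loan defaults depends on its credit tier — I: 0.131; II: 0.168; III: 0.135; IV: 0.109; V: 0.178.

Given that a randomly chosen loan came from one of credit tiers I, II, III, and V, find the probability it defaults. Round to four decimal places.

0.1495

Let S = {I, II, III, V}.
P(S) = 0.154 + 0.365 + 0.358 + 0.044 = 0.921.
P(D ∩ S) = 0.131·0.154 + 0.168·0.365 + 0.135·0.358 + 0.178·0.044 = 0.020174 + 0.06132 + 0.04833 + 0.007832 = 0.137656.
P(D | S) = 0.137656 / 0.921 = 0.149464…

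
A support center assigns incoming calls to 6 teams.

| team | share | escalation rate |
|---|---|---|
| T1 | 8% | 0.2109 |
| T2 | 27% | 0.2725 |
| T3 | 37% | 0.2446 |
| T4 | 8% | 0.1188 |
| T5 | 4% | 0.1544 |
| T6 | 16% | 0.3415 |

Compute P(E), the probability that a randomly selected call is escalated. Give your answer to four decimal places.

P(E) ≈ 0.2513

P(E) = P(E|T1)·P(T1) + P(E|T2)·P(T2) + P(E|T3)·P(T3) + P(E|T4)·P(T4) + P(E|T5)·P(T5) + P(E|T6)·P(T6)
      = 0.2109·0.08 + 0.2725·0.27 + 0.2446·0.37 + 0.1188·0.08 + 0.1544·0.04 + 0.3415·0.16
      = 0.016872 + 0.073575 + 0.090502 + 0.009504 + 0.006176 + 0.05464 = 0.251269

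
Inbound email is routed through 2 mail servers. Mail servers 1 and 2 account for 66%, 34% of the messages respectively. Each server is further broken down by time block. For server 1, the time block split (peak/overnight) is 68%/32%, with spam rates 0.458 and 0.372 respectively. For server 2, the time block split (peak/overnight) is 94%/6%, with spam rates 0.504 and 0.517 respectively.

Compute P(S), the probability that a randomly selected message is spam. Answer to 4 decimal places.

0.4557

P(S|1) = 0.68·0.458 + 0.32·0.372 = 0.31144 + 0.11904 = 0.43048
P(S|2) = 0.94·0.504 + 0.06·0.517 = 0.47376 + 0.03102 = 0.50478
By total probability over the outer partition,
P(S) = 0.66·0.43048 + 0.34·0.50478
      = 0.2841168 + 0.1716252 = 0.455742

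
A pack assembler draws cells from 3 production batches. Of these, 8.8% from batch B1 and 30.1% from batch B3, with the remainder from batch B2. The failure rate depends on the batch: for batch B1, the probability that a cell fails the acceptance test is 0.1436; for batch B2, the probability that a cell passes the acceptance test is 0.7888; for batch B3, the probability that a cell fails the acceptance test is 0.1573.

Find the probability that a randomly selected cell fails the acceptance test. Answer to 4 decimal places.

P(B2) = 1 − (0.088 + 0.301) = 0.611.
P(F|B2) = 1 − 0.7888 = 0.2112.
Using total probability over the partition,
P(F) = P(F|B1)·P(B1) + P(F|B2)·P(B2) + P(F|B3)·P(B3)
      = 0.1436·0.088 + 0.2112·0.611 + 0.1573·0.301
      = 0.0126368 + 0.1290432 + 0.0473473 = 0.1890273

0.1890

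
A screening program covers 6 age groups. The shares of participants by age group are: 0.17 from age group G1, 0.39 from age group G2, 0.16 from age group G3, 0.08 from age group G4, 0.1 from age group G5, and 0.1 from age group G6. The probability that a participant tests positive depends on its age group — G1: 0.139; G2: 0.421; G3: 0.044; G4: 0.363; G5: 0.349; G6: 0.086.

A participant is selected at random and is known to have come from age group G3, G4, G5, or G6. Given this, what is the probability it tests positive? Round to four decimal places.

Let S = {G3, G4, G5, G6}.
P(S) = 0.16 + 0.08 + 0.1 + 0.1 = 0.44.
P(T ∩ S) = 0.044·0.16 + 0.363·0.08 + 0.349·0.1 + 0.086·0.1 = 0.00704 + 0.02904 + 0.0349 + 0.0086 = 0.07958.
P(T | S) = 0.07958 / 0.44 = 0.180864…

0.1809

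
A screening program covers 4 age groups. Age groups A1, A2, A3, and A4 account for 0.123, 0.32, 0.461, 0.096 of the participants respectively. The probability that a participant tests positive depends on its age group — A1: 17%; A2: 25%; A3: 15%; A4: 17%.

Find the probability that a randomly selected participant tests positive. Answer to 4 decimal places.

0.1864

Summing over the partition,
P(T) = P(T|A1)·P(A1) + P(T|A2)·P(A2) + P(T|A3)·P(A3) + P(T|A4)·P(A4)
      = 0.17·0.123 + 0.25·0.32 + 0.15·0.461 + 0.17·0.096
      = 0.02091 + 0.08 + 0.06915 + 0.01632 = 0.18638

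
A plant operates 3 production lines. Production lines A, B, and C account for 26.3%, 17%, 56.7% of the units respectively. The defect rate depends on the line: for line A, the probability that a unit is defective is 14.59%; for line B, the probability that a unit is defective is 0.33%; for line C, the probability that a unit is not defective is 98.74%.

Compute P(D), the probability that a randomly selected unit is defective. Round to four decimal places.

P(D|C) = 1 − 0.9874 = 0.0126.
Summing over the partition,
P(D) = P(D|A)·P(A) + P(D|B)·P(B) + P(D|C)·P(C)
      = 0.1459·0.263 + 0.0033·0.17 + 0.0126·0.567
      = 0.0383717 + 0.000561 + 0.0071442 = 0.0460769

P(D) ≈ 0.0461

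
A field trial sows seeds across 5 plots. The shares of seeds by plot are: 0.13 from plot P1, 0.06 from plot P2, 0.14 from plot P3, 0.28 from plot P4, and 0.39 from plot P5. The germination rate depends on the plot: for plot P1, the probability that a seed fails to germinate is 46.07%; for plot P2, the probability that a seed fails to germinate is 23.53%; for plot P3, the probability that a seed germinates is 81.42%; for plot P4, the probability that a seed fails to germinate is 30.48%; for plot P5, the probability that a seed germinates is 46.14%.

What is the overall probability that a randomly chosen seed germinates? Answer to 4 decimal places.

P(G|P1) = 1 − 0.4607 = 0.5393.
P(G|P2) = 1 − 0.2353 = 0.7647.
P(G|P4) = 1 − 0.3048 = 0.6952.
Summing over the partition,
P(G) = P(G|P1)·P(P1) + P(G|P2)·P(P2) + P(G|P3)·P(P3) + P(G|P4)·P(P4) + P(G|P5)·P(P5)
      = 0.5393·0.13 + 0.7647·0.06 + 0.8142·0.14 + 0.6952·0.28 + 0.4614·0.39
      = 0.070109 + 0.045882 + 0.113988 + 0.194656 + 0.179946 = 0.604581

P(G) ≈ 0.6046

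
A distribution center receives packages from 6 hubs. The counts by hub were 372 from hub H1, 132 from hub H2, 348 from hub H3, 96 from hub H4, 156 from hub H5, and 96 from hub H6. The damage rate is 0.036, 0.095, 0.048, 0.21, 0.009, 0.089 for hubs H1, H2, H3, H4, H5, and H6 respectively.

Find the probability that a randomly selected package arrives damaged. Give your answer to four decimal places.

0.0606

Total: 372 + 132 + 348 + 96 + 156 + 96 = 1200.
P(H1) = 372/1200 = 0.31. P(H2) = 132/1200 = 0.11. P(H3) = 348/1200 = 0.29. P(H4) = 96/1200 = 0.08. P(H5) = 156/1200 = 0.13. P(H6) = 96/1200 = 0.08.
Summing over the partition,
P(D) = P(D|H1)·P(H1) + P(D|H2)·P(H2) + P(D|H3)·P(H3) + P(D|H4)·P(H4) + P(D|H5)·P(H5) + P(D|H6)·P(H6)
      = 0.036·0.31 + 0.095·0.11 + 0.048·0.29 + 0.21·0.08 + 0.009·0.13 + 0.089·0.08
      = 0.01116 + 0.01045 + 0.01392 + 0.0168 + 0.00117 + 0.00712 = 0.06062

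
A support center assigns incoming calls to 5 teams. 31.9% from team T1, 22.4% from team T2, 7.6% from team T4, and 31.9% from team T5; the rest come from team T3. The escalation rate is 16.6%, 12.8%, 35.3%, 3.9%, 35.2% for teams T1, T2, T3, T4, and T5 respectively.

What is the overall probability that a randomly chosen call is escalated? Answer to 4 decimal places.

P(T3) = 1 − (0.319 + 0.224 + 0.076 + 0.319) = 0.062.
P(E) = P(E|T1)·P(T1) + P(E|T2)·P(T2) + P(E|T3)·P(T3) + P(E|T4)·P(T4) + P(E|T5)·P(T5)
      = 0.166·0.319 + 0.128·0.224 + 0.353·0.062 + 0.039·0.076 + 0.352·0.319
      = 0.052954 + 0.028672 + 0.021886 + 0.002964 + 0.112288 = 0.218764

0.2188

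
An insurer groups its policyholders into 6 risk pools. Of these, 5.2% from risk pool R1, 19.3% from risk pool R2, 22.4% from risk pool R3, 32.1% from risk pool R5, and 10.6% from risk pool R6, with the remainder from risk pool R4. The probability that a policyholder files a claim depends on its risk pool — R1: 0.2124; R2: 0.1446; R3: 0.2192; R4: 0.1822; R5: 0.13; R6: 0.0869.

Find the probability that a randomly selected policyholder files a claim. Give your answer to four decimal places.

P(C) ≈ 0.1579

P(R4) = 1 − (0.052 + 0.193 + 0.224 + 0.321 + 0.106) = 0.104.
P(C) = P(C|R1)·P(R1) + P(C|R2)·P(R2) + P(C|R3)·P(R3) + P(C|R4)·P(R4) + P(C|R5)·P(R5) + P(C|R6)·P(R6)
      = 0.2124·0.052 + 0.1446·0.193 + 0.2192·0.224 + 0.1822·0.104 + 0.13·0.321 + 0.0869·0.106
      = 0.0110448 + 0.0279078 + 0.0491008 + 0.0189488 + 0.04173 + 0.0092114 = 0.1579436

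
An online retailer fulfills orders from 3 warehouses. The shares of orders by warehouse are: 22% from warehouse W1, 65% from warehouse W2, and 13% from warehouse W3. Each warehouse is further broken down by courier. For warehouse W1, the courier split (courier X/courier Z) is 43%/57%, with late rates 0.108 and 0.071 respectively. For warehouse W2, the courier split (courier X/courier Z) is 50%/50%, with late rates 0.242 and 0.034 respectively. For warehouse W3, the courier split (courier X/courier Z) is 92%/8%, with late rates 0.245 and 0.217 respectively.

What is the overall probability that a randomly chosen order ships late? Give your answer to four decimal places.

P(L|W1) = 0.43·0.108 + 0.57·0.071 = 0.04644 + 0.04047 = 0.08691
P(L|W2) = 0.5·0.242 + 0.5·0.034 = 0.121 + 0.017 = 0.138
P(L|W3) = 0.92·0.245 + 0.08·0.217 = 0.2254 + 0.01736 = 0.24276
By total probability over the outer partition,
P(L) = 0.22·0.08691 + 0.65·0.138 + 0.13·0.24276
      = 0.0191202 + 0.0897 + 0.0315588 = 0.140379

0.1404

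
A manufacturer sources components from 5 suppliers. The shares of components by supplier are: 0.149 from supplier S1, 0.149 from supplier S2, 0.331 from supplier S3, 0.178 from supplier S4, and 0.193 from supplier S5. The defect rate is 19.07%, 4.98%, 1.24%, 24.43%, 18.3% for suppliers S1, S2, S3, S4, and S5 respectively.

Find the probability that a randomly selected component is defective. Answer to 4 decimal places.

Summing over the partition,
P(D) = P(D|S1)·P(S1) + P(D|S2)·P(S2) + P(D|S3)·P(S3) + P(D|S4)·P(S4) + P(D|S5)·P(S5)
      = 0.1907·0.149 + 0.0498·0.149 + 0.0124·0.331 + 0.2443·0.178 + 0.183·0.193
      = 0.0284143 + 0.0074202 + 0.0041044 + 0.0434854 + 0.035319 = 0.1187433

0.1187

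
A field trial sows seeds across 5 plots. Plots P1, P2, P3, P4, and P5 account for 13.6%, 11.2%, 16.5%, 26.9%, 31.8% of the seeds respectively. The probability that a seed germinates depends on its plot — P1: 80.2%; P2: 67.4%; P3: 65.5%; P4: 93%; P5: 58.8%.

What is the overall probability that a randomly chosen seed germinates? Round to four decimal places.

P(G) ≈ 0.7298

Summing over the partition,
P(G) = P(G|P1)·P(P1) + P(G|P2)·P(P2) + P(G|P3)·P(P3) + P(G|P4)·P(P4) + P(G|P5)·P(P5)
      = 0.802·0.136 + 0.674·0.112 + 0.655·0.165 + 0.93·0.269 + 0.588·0.318
      = 0.109072 + 0.075488 + 0.108075 + 0.25017 + 0.186984 = 0.729789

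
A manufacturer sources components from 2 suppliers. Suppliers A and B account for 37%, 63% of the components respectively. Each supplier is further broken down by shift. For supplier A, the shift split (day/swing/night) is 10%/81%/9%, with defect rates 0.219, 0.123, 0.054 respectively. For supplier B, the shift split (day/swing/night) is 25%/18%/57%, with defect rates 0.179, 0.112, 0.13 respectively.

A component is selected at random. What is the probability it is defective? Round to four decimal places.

P(D|A) = 0.1·0.219 + 0.81·0.123 + 0.09·0.054 = 0.0219 + 0.09963 + 0.00486 = 0.12639
P(D|B) = 0.25·0.179 + 0.18·0.112 + 0.57·0.13 = 0.04475 + 0.02016 + 0.0741 = 0.13901
Then overall,
P(D) = 0.37·0.12639 + 0.63·0.13901
      = 0.0467643 + 0.0875763 = 0.1343406

P(D) ≈ 0.1343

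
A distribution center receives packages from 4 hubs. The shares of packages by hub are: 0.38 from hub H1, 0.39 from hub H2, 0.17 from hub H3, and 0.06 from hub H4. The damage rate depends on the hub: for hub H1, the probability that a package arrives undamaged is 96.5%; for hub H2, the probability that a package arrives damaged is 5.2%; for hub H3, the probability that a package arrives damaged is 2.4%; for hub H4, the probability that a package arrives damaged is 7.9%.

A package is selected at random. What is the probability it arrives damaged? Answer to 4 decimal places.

0.0424

P(D|H1) = 1 − 0.965 = 0.035.
P(D) = P(D|H1)·P(H1) + P(D|H2)·P(H2) + P(D|H3)·P(H3) + P(D|H4)·P(H4)
      = 0.035·0.38 + 0.052·0.39 + 0.024·0.17 + 0.079·0.06
      = 0.0133 + 0.02028 + 0.00408 + 0.00474 = 0.0424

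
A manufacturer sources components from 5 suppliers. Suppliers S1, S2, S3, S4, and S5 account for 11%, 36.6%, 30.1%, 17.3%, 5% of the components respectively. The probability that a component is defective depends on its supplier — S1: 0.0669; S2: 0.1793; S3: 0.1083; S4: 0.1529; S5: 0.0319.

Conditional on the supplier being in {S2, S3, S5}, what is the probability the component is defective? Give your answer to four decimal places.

0.1392

Let S = {S2, S3, S5}.
P(S) = 0.366 + 0.301 + 0.05 = 0.717.
P(D ∩ S) = 0.1793·0.366 + 0.1083·0.301 + 0.0319·0.05 = 0.0656238 + 0.0325983 + 0.001595 = 0.0998171.
P(D | S) = 0.0998171 / 0.717 = 0.139215…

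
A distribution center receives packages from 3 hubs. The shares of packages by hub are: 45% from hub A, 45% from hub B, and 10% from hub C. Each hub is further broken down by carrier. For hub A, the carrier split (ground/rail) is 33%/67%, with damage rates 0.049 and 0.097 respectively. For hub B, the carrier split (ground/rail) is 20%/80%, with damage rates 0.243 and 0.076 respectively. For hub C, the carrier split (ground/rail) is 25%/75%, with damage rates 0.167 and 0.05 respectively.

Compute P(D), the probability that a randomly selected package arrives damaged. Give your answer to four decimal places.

P(D|A) = 0.33·0.049 + 0.67·0.097 = 0.01617 + 0.06499 = 0.08116
P(D|B) = 0.2·0.243 + 0.8·0.076 = 0.0486 + 0.0608 = 0.1094
P(D|C) = 0.25·0.167 + 0.75·0.05 = 0.04175 + 0.0375 = 0.07925
Then overall,
P(D) = 0.45·0.08116 + 0.45·0.1094 + 0.1·0.07925
      = 0.036522 + 0.04923 + 0.007925 = 0.093677

P(D) ≈ 0.0937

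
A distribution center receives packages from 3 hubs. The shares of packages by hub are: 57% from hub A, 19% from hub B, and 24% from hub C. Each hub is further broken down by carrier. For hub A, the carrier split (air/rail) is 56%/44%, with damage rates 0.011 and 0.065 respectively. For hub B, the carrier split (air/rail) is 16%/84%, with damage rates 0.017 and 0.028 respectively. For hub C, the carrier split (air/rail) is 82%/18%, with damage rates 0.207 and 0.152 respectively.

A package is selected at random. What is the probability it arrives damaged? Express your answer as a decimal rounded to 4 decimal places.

0.0721

P(D|A) = 0.56·0.011 + 0.44·0.065 = 0.00616 + 0.0286 = 0.03476
P(D|B) = 0.16·0.017 + 0.84·0.028 = 0.00272 + 0.02352 = 0.02624
P(D|C) = 0.82·0.207 + 0.18·0.152 = 0.16974 + 0.02736 = 0.1971
Then overall,
P(D) = 0.57·0.03476 + 0.19·0.02624 + 0.24·0.1971
      = 0.0198132 + 0.0049856 + 0.047304 = 0.0721028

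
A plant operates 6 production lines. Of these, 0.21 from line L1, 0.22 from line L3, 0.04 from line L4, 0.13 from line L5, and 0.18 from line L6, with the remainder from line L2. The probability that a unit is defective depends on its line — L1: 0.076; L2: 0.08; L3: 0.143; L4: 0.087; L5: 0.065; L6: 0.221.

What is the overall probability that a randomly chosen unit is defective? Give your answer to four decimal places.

0.1167

P(L2) = 1 − (0.21 + 0.22 + 0.04 + 0.13 + 0.18) = 0.22.
P(D) = P(D|L1)·P(L1) + P(D|L2)·P(L2) + P(D|L3)·P(L3) + P(D|L4)·P(L4) + P(D|L5)·P(L5) + P(D|L6)·P(L6)
      = 0.076·0.21 + 0.08·0.22 + 0.143·0.22 + 0.087·0.04 + 0.065·0.13 + 0.221·0.18
      = 0.01596 + 0.0176 + 0.03146 + 0.00348 + 0.00845 + 0.03978 = 0.11673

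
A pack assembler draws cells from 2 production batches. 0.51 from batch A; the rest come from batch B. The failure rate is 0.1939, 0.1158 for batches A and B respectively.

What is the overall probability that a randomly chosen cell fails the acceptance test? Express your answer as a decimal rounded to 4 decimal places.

P(F) ≈ 0.1556

P(B) = 1 − (0.51) = 0.49.
P(F) = P(F|A)·P(A) + P(F|B)·P(B)
      = 0.1939·0.51 + 0.1158·0.49
      = 0.098889 + 0.056742 = 0.155631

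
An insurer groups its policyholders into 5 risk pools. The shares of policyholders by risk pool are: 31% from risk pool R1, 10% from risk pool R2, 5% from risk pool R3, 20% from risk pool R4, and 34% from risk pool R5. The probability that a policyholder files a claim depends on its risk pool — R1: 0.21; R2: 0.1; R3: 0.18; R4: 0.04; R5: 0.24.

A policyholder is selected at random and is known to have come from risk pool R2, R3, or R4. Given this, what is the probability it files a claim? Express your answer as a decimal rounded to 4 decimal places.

P(C|S) ≈ 0.0771

Let S = {R2, R3, R4}.
P(S) = 0.1 + 0.05 + 0.2 = 0.35.
P(C ∩ S) = 0.1·0.1 + 0.18·0.05 + 0.04·0.2 = 0.01 + 0.009 + 0.008 = 0.027.
P(C | S) = 0.027 / 0.35 = 0.077143…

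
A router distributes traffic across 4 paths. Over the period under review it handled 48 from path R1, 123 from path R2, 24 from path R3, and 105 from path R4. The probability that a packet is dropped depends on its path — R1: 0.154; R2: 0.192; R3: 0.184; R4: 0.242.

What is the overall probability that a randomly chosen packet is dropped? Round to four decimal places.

Total: 48 + 123 + 24 + 105 = 300.
P(R1) = 48/300 = 0.16. P(R2) = 123/300 = 0.41. P(R3) = 24/300 = 0.08. P(R4) = 105/300 = 0.35.
P(L) = P(L|R1)·P(R1) + P(L|R2)·P(R2) + P(L|R3)·P(R3) + P(L|R4)·P(R4)
      = 0.154·0.16 + 0.192·0.41 + 0.184·0.08 + 0.242·0.35
      = 0.02464 + 0.07872 + 0.01472 + 0.0847 = 0.20278

0.2028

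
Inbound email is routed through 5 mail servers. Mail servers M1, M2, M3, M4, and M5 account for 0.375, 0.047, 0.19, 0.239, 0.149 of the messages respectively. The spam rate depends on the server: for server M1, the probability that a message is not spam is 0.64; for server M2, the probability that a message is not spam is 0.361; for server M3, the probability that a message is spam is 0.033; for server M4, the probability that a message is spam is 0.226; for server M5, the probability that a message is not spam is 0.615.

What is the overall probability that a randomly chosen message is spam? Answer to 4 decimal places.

P(S) ≈ 0.2827

P(S|M1) = 1 − 0.64 = 0.36.
P(S|M2) = 1 − 0.361 = 0.639.
P(S|M5) = 1 − 0.615 = 0.385.
P(S) = P(S|M1)·P(M1) + P(S|M2)·P(M2) + P(S|M3)·P(M3) + P(S|M4)·P(M4) + P(S|M5)·P(M5)
      = 0.36·0.375 + 0.639·0.047 + 0.033·0.19 + 0.226·0.239 + 0.385·0.149
      = 0.135 + 0.030033 + 0.00627 + 0.054014 + 0.057365 = 0.282682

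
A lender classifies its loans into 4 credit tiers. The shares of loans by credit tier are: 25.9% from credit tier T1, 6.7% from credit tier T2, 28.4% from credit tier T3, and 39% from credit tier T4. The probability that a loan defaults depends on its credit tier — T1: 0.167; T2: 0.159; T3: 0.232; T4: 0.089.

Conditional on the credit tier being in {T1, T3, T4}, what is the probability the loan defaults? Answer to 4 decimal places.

Let S = {T1, T3, T4}.
P(S) = 0.259 + 0.284 + 0.39 = 0.933.
P(D ∩ S) = 0.167·0.259 + 0.232·0.284 + 0.089·0.39 = 0.043253 + 0.065888 + 0.03471 = 0.143851.
P(D | S) = 0.143851 / 0.933 = 0.154181…

0.1542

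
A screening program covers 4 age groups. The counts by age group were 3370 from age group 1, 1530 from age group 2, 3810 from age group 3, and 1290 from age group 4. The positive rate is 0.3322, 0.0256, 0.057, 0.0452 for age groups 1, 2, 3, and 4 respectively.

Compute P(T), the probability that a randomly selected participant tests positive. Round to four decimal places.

Total: 3370 + 1530 + 3810 + 1290 = 10000.
P(1) = 3370/10000 = 0.337. P(2) = 1530/10000 = 0.153. P(3) = 3810/10000 = 0.381. P(4) = 1290/10000 = 0.129.
P(T) = P(T|1)·P(1) + P(T|2)·P(2) + P(T|3)·P(3) + P(T|4)·P(4)
      = 0.3322·0.337 + 0.0256·0.153 + 0.057·0.381 + 0.0452·0.129
      = 0.1119514 + 0.0039168 + 0.021717 + 0.0058308 = 0.143416

0.1434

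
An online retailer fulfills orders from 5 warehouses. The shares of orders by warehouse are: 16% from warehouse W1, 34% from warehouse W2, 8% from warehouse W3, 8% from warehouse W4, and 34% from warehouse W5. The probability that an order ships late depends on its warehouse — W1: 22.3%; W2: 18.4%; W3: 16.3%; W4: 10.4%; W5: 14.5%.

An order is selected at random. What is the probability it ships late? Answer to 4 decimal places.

0.1689

P(L) = P(L|W1)·P(W1) + P(L|W2)·P(W2) + P(L|W3)·P(W3) + P(L|W4)·P(W4) + P(L|W5)·P(W5)
      = 0.223·0.16 + 0.184·0.34 + 0.163·0.08 + 0.104·0.08 + 0.145·0.34
      = 0.03568 + 0.06256 + 0.01304 + 0.00832 + 0.0493 = 0.1689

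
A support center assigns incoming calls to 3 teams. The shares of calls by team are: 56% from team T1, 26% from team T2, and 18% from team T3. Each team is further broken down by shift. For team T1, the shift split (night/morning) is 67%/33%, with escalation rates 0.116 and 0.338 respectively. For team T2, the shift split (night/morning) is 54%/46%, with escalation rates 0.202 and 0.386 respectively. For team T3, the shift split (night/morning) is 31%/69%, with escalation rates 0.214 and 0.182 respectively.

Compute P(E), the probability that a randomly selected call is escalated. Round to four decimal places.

0.2151

P(E|T1) = 0.67·0.116 + 0.33·0.338 = 0.07772 + 0.11154 = 0.18926
P(E|T2) = 0.54·0.202 + 0.46·0.386 = 0.10908 + 0.17756 = 0.28664
P(E|T3) = 0.31·0.214 + 0.69·0.182 = 0.06634 + 0.12558 = 0.19192
Then overall,
P(E) = 0.56·0.18926 + 0.26·0.28664 + 0.18·0.19192
      = 0.1059856 + 0.0745264 + 0.0345456 = 0.2150576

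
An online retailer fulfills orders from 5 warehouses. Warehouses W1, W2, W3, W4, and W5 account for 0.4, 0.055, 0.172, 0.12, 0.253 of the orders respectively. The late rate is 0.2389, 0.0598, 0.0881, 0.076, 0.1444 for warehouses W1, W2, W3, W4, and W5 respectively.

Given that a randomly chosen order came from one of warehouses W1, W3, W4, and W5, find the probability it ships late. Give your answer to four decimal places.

0.1655

Let S = {W1, W3, W4, W5}.
P(S) = 0.4 + 0.172 + 0.12 + 0.253 = 0.945.
P(L ∩ S) = 0.2389·0.4 + 0.0881·0.172 + 0.076·0.12 + 0.1444·0.253 = 0.09556 + 0.0151532 + 0.00912 + 0.0365332 = 0.1563664.
P(L | S) = 0.1563664 / 0.945 = 0.165467…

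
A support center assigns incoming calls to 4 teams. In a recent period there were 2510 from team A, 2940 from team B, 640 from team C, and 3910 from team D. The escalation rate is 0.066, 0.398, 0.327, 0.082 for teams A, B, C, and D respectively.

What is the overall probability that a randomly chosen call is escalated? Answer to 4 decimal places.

Total: 2510 + 2940 + 640 + 3910 = 10000.
P(A) = 2510/10000 = 0.251. P(B) = 2940/10000 = 0.294. P(C) = 640/10000 = 0.064. P(D) = 3910/10000 = 0.391.
P(E) = P(E|A)·P(A) + P(E|B)·P(B) + P(E|C)·P(C) + P(E|D)·P(D)
      = 0.066·0.251 + 0.398·0.294 + 0.327·0.064 + 0.082·0.391
      = 0.016566 + 0.117012 + 0.020928 + 0.032062 = 0.186568

P(E) ≈ 0.1866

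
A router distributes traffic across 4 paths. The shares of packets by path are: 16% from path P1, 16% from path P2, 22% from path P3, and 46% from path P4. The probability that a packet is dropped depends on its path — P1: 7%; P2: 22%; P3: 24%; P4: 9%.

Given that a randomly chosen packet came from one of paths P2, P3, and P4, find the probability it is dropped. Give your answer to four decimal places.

0.1540

Let S = {P2, P3, P4}.
P(S) = 0.16 + 0.22 + 0.46 = 0.84.
P(L ∩ S) = 0.22·0.16 + 0.24·0.22 + 0.09·0.46 = 0.0352 + 0.0528 + 0.0414 = 0.1294.
P(L | S) = 0.1294 / 0.84 = 0.154048…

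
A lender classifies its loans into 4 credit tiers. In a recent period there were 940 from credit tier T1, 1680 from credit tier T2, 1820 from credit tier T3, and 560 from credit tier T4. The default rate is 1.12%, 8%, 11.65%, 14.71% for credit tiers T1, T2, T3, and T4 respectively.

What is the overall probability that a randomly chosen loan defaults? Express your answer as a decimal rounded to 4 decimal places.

P(D) ≈ 0.0879

Total: 940 + 1680 + 1820 + 560 = 5000.
P(T1) = 940/5000 = 0.188. P(T2) = 1680/5000 = 0.336. P(T3) = 1820/5000 = 0.364. P(T4) = 560/5000 = 0.112.
P(D) = P(D|T1)·P(T1) + P(D|T2)·P(T2) + P(D|T3)·P(T3) + P(D|T4)·P(T4)
      = 0.0112·0.188 + 0.08·0.336 + 0.1165·0.364 + 0.1471·0.112
      = 0.0021056 + 0.02688 + 0.042406 + 0.0164752 = 0.0878668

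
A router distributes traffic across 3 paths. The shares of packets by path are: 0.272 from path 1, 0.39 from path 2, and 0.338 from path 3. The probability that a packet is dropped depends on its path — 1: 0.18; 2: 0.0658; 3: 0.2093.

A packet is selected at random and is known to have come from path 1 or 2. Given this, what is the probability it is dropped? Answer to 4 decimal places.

Let S = {1, 2}.
P(S) = 0.272 + 0.39 = 0.662.
P(L ∩ S) = 0.18·0.272 + 0.0658·0.39 = 0.04896 + 0.025662 = 0.074622.
P(L | S) = 0.074622 / 0.662 = 0.112722…

P(L|S) ≈ 0.1127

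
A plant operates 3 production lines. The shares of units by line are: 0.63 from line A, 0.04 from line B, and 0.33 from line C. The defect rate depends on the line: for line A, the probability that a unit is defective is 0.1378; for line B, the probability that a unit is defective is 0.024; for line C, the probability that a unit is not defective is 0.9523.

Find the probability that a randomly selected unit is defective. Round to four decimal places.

0.1035

P(D|C) = 1 − 0.9523 = 0.0477.
P(D) = P(D|A)·P(A) + P(D|B)·P(B) + P(D|C)·P(C)
      = 0.1378·0.63 + 0.024·0.04 + 0.0477·0.33
      = 0.086814 + 0.00096 + 0.015741 = 0.103515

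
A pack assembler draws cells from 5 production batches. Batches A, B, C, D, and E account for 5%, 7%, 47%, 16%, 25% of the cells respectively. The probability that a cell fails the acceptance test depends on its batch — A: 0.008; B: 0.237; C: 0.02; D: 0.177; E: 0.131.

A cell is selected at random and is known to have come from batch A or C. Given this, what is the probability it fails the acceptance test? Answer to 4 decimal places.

Let S = {A, C}.
P(S) = 0.05 + 0.47 = 0.52.
P(F ∩ S) = 0.008·0.05 + 0.02·0.47 = 0.0004 + 0.0094 = 0.0098.
P(F | S) = 0.0098 / 0.52 = 0.018846…

P(F|S) ≈ 0.0188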